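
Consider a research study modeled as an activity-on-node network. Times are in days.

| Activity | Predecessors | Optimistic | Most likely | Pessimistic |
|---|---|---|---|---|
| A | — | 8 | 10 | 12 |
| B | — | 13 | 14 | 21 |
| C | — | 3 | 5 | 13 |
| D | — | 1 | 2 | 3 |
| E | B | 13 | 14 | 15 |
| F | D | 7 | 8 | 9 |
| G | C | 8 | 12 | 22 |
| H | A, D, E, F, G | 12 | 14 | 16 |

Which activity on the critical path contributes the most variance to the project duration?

B

te_A = (8 + 4·10 + 12)/6 = 60/6 = 10; σ²_A = ((12−8)/6)² = 0.444
te_B = (13 + 4·14 + 21)/6 = 90/6 = 15; σ²_B = ((21−13)/6)² = 1.778
te_C = (3 + 4·5 + 13)/6 = 36/6 = 6; σ²_C = ((13−3)/6)² = 2.778
te_D = (1 + 4·2 + 3)/6 = 12/6 = 2; σ²_D = ((3−1)/6)² = 0.111
te_E = (13 + 4·14 + 15)/6 = 84/6 = 14; σ²_E = ((15−13)/6)² = 0.111
te_F = (7 + 4·8 + 9)/6 = 48/6 = 8; σ²_F = ((9−7)/6)² = 0.111
te_G = (8 + 4·12 + 22)/6 = 78/6 = 13; σ²_G = ((22−8)/6)² = 5.444
te_H = (12 + 4·14 + 16)/6 = 84/6 = 14; σ²_H = ((16−12)/6)² = 0.444

Forward pass:
ES_A = 0; EF_A = 10
ES_B = 0; EF_B = 15
ES_C = 0; EF_C = 6
ES_D = 0; EF_D = 2
ES_E = 15; EF_E = 15+14 = 29
ES_F = 2; EF_F = 2+8 = 10
ES_G = 6; EF_G = 6+13 = 19
ES_H = max(EF_A=10, EF_D=2, EF_E=29, EF_F=10, EF_G=19) = 29; EF_H = 29+14 = 43
Expected project duration μ = 43 days. Critical path: B → E → H.

Variances on critical path: σ²_B=1.778, σ²_E=0.111, σ²_H=0.444.
Largest is σ²_B = 1.778.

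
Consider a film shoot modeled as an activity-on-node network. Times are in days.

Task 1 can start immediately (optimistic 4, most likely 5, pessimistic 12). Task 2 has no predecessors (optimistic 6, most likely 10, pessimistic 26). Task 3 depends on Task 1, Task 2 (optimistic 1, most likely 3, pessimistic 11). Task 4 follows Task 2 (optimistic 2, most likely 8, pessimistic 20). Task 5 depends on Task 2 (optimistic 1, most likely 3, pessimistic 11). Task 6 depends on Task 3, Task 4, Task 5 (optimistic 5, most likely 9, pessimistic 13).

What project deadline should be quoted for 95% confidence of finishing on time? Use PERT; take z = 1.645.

37.7 days

te_Task 1 = (4 + 4·5 + 12)/6 = 36/6 = 6; σ²_Task 1 = ((12−4)/6)² = 1.778
te_Task 2 = (6 + 4·10 + 26)/6 = 72/6 = 12; σ²_Task 2 = ((26−6)/6)² = 11.111
te_Task 3 = (1 + 4·3 + 11)/6 = 24/6 = 4; σ²_Task 3 = ((11−1)/6)² = 2.778
te_Task 4 = (2 + 4·8 + 20)/6 = 54/6 = 9; σ²_Task 4 = ((20−2)/6)² = 9.000
te_Task 5 = (1 + 4·3 + 11)/6 = 24/6 = 4; σ²_Task 5 = ((11−1)/6)² = 2.778
te_Task 6 = (5 + 4·9 + 13)/6 = 54/6 = 9; σ²_Task 6 = ((13−5)/6)² = 1.778

Forward pass:
ES_Task 1 = 0; EF_Task 1 = 6
ES_Task 2 = 0; EF_Task 2 = 12
ES_Task 3 = max(EF_Task 1=6, EF_Task 2=12) = 12; EF_Task 3 = 12+4 = 16
ES_Task 4 = 12; EF_Task 4 = 12+9 = 21
ES_Task 5 = 12; EF_Task 5 = 12+4 = 16
ES_Task 6 = max(EF_Task 3=16, EF_Task 4=21, EF_Task 5=16) = 21; EF_Task 6 = 21+9 = 30
Expected project duration μ = 30 days. Critical path: Task 2 → Task 4 → Task 6.

Variance along critical path = 11.111 + 9.000 + 1.778 = 21.889; σ = 4.679 days.
D = μ + z·σ = 30 + 1.645·4.679 = 37.7 days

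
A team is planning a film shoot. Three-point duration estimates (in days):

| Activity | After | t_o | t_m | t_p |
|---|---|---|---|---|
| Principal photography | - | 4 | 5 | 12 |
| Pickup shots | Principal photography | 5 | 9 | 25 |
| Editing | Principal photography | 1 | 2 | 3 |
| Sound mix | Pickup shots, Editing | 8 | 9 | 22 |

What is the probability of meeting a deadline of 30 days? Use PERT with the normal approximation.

te_Principal photography = (4 + 4·5 + 12)/6 = 36/6 = 6; σ²_Principal photography = ((12−4)/6)² = 1.778
te_Pickup shots = (5 + 4·9 + 25)/6 = 66/6 = 11; σ²_Pickup shots = ((25−5)/6)² = 11.111
te_Editing = (1 + 4·2 + 3)/6 = 12/6 = 2; σ²_Editing = ((3−1)/6)² = 0.111
te_Sound mix = (8 + 4·9 + 22)/6 = 66/6 = 11; σ²_Sound mix = ((22−8)/6)² = 5.444

Forward pass:
ES_Principal photography = 0; EF_Principal photography = 6
ES_Pickup shots = 6; EF_Pickup shots = 6+11 = 17
ES_Editing = 6; EF_Editing = 6+2 = 8
ES_Sound mix = max(EF_Pickup shots=17, EF_Editing=8) = 17; EF_Sound mix = 17+11 = 28
Expected project duration μ = 28 days. Critical path: Principal photography → Pickup shots → Sound mix.

Variance along critical path = 1.778 + 11.111 + 5.444 = 18.333; σ = √18.333 = 4.282 days.
Z = (30 − 28) / 4.282 = 0.467
P(T ≤ 30) = Φ(0.467) ≈ 0.680

0.680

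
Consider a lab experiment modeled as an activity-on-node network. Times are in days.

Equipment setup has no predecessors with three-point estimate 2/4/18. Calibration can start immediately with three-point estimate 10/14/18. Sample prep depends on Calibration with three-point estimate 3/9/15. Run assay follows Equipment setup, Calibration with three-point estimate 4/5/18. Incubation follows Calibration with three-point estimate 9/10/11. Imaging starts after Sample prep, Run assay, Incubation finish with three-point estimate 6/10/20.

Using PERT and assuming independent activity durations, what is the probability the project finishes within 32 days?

0.134

te_Equipment setup = (2 + 4·4 + 18)/6 = 36/6 = 6; σ²_Equipment setup = ((18−2)/6)² = 7.111
te_Calibration = (10 + 4·14 + 18)/6 = 84/6 = 14; σ²_Calibration = ((18−10)/6)² = 1.778
te_Sample prep = (3 + 4·9 + 15)/6 = 54/6 = 9; σ²_Sample prep = ((15−3)/6)² = 4.000
te_Run assay = (4 + 4·5 + 18)/6 = 42/6 = 7; σ²_Run assay = ((18−4)/6)² = 5.444
te_Incubation = (9 + 4·10 + 11)/6 = 60/6 = 10; σ²_Incubation = ((11−9)/6)² = 0.111
te_Imaging = (6 + 4·10 + 20)/6 = 66/6 = 11; σ²_Imaging = ((20−6)/6)² = 5.444

Forward pass:
ES_Equipment setup = 0; EF_Equipment setup = 6
ES_Calibration = 0; EF_Calibration = 14
ES_Sample prep = 14; EF_Sample prep = 14+9 = 23
ES_Run assay = max(EF_Equipment setup=6, EF_Calibration=14) = 14; EF_Run assay = 14+7 = 21
ES_Incubation = 14; EF_Incubation = 14+10 = 24
ES_Imaging = max(EF_Sample prep=23, EF_Run assay=21, EF_Incubation=24) = 24; EF_Imaging = 24+11 = 35
Expected project duration μ = 35 days. Critical path: Calibration → Incubation → Imaging.

Variance along critical path = 1.778 + 0.111 + 5.444 = 7.333; σ = √7.333 = 2.708 days.
Z = (32 − 35) / 2.708 = -1.108
P(T ≤ 32) = Φ(-1.108) ≈ 0.134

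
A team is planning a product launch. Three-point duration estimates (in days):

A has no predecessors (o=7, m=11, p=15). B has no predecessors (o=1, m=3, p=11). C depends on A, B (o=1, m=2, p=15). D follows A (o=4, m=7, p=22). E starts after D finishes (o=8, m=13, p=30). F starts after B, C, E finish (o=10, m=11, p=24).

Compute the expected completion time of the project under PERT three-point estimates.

48 days

te_A = (7 + 4·11 + 15)/6 = 66/6 = 11
te_B = (1 + 4·3 + 11)/6 = 24/6 = 4
te_C = (1 + 4·2 + 15)/6 = 24/6 = 4
te_D = (4 + 4·7 + 22)/6 = 54/6 = 9
te_E = (8 + 4·13 + 30)/6 = 90/6 = 15
te_F = (10 + 4·11 + 24)/6 = 78/6 = 13

Forward pass:
ES_A = 0; EF_A = 11
ES_B = 0; EF_B = 4
ES_C = max(EF_A=11, EF_B=4) = 11; EF_C = 11+4 = 15
ES_D = 11; EF_D = 11+9 = 20
ES_E = 20; EF_E = 20+15 = 35
ES_F = max(EF_B=4, EF_C=15, EF_E=35) = 35; EF_F = 35+13 = 48
Expected project duration μ = 48 days. Critical path: A → D → E → F.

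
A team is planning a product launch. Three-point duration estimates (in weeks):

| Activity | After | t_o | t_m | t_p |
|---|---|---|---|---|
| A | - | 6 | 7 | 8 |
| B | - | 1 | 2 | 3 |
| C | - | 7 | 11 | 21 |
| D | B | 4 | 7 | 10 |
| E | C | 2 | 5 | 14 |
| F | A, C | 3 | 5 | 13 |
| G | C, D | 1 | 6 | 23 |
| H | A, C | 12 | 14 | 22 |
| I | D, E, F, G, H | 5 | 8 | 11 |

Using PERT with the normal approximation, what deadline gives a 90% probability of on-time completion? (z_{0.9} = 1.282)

38.9 weeks

te_A = (6 + 4·7 + 8)/6 = 42/6 = 7; σ²_A = ((8−6)/6)² = 0.111
te_B = (1 + 4·2 + 3)/6 = 12/6 = 2; σ²_B = ((3−1)/6)² = 0.111
te_C = (7 + 4·11 + 21)/6 = 72/6 = 12; σ²_C = ((21−7)/6)² = 5.444
te_D = (4 + 4·7 + 10)/6 = 42/6 = 7; σ²_D = ((10−4)/6)² = 1.000
te_E = (2 + 4·5 + 14)/6 = 36/6 = 6; σ²_E = ((14−2)/6)² = 4.000
te_F = (3 + 4·5 + 13)/6 = 36/6 = 6; σ²_F = ((13−3)/6)² = 2.778
te_G = (1 + 4·6 + 23)/6 = 48/6 = 8; σ²_G = ((23−1)/6)² = 13.444
te_H = (12 + 4·14 + 22)/6 = 90/6 = 15; σ²_H = ((22−12)/6)² = 2.778
te_I = (5 + 4·8 + 11)/6 = 48/6 = 8; σ²_I = ((11−5)/6)² = 1.000

Forward pass:
ES_A = 0; EF_A = 7
ES_B = 0; EF_B = 2
ES_C = 0; EF_C = 12
ES_D = 2; EF_D = 2+7 = 9
ES_E = 12; EF_E = 12+6 = 18
ES_F = max(EF_A=7, EF_C=12) = 12; EF_F = 12+6 = 18
ES_G = max(EF_C=12, EF_D=9) = 12; EF_G = 12+8 = 20
ES_H = max(EF_A=7, EF_C=12) = 12; EF_H = 12+15 = 27
ES_I = max(EF_D=9, EF_E=18, EF_F=18, EF_G=20, EF_H=27) = 27; EF_I = 27+8 = 35
Expected project duration μ = 35 weeks. Critical path: C → H → I.

Variance along critical path = 5.444 + 2.778 + 1.000 = 9.222; σ = 3.037 weeks.
D = μ + z·σ = 35 + 1.282·3.037 = 38.9 weeks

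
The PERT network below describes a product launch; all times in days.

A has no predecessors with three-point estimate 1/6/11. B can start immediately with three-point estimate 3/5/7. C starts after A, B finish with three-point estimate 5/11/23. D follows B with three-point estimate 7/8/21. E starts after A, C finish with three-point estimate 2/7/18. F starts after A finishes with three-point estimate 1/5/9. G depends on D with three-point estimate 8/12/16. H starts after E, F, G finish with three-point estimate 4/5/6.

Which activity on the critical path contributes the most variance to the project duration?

te_A = (1 + 4·6 + 11)/6 = 36/6 = 6; σ²_A = ((11−1)/6)² = 2.778
te_B = (3 + 4·5 + 7)/6 = 30/6 = 5; σ²_B = ((7−3)/6)² = 0.444
te_C = (5 + 4·11 + 23)/6 = 72/6 = 12; σ²_C = ((23−5)/6)² = 9.000
te_D = (7 + 4·8 + 21)/6 = 60/6 = 10; σ²_D = ((21−7)/6)² = 5.444
te_E = (2 + 4·7 + 18)/6 = 48/6 = 8; σ²_E = ((18−2)/6)² = 7.111
te_F = (1 + 4·5 + 9)/6 = 30/6 = 5; σ²_F = ((9−1)/6)² = 1.778
te_G = (8 + 4·12 + 16)/6 = 72/6 = 12; σ²_G = ((16−8)/6)² = 1.778
te_H = (4 + 4·5 + 6)/6 = 30/6 = 5; σ²_H = ((6−4)/6)² = 0.111

Forward pass:
ES_A = 0; EF_A = 6
ES_B = 0; EF_B = 5
ES_C = max(EF_A=6, EF_B=5) = 6; EF_C = 6+12 = 18
ES_D = 5; EF_D = 5+10 = 15
ES_E = max(EF_A=6, EF_C=18) = 18; EF_E = 18+8 = 26
ES_F = 6; EF_F = 6+5 = 11
ES_G = 15; EF_G = 15+12 = 27
ES_H = max(EF_E=26, EF_F=11, EF_G=27) = 27; EF_H = 27+5 = 32
Expected project duration μ = 32 days. Critical path: B → D → G → H.

Variances on critical path: σ²_B=0.444, σ²_D=5.444, σ²_G=1.778, σ²_H=0.111.
Largest is σ²_D = 5.444.

D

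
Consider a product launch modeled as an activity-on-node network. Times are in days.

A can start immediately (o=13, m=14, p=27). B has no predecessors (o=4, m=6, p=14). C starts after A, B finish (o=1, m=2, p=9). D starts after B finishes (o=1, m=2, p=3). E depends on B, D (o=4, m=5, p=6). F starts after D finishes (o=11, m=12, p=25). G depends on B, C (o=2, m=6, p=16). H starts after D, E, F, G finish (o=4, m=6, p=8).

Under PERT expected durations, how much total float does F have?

te_A = (13 + 4·14 + 27)/6 = 96/6 = 16
te_B = (4 + 4·6 + 14)/6 = 42/6 = 7
te_C = (1 + 4·2 + 9)/6 = 18/6 = 3
te_D = (1 + 4·2 + 3)/6 = 12/6 = 2
te_E = (4 + 4·5 + 6)/6 = 30/6 = 5
te_F = (11 + 4·12 + 25)/6 = 84/6 = 14
te_G = (2 + 4·6 + 16)/6 = 42/6 = 7
te_H = (4 + 4·6 + 8)/6 = 36/6 = 6

Forward pass:
ES_A = 0; EF_A = 16
ES_B = 0; EF_B = 7
ES_C = max(EF_A=16, EF_B=7) = 16; EF_C = 16+3 = 19
ES_D = 7; EF_D = 7+2 = 9
ES_E = max(EF_B=7, EF_D=9) = 9; EF_E = 9+5 = 14
ES_F = 9; EF_F = 9+14 = 23
ES_G = max(EF_B=7, EF_C=19) = 19; EF_G = 19+7 = 26
ES_H = max(EF_D=9, EF_E=14, EF_F=23, EF_G=26) = 26; EF_H = 26+6 = 32
Expected project duration μ = 32 days. Critical path: A → C → G → H.

Backward pass:
LF_H = 32; LS_H = 32−6 = 26
LF_G = LS_H = 26; LS_G = 26−7 = 19
LF_F = LS_H = 26; LS_F = 26−14 = 12
LF_E = LS_H = 26; LS_E = 26−5 = 21
LF_D = min(LS_E=21, LS_F=12, LS_H=26) = 12; LS_D = 12−2 = 10
LF_C = LS_G = 19; LS_C = 19−3 = 16
LF_B = min(LS_C=16, LS_D=10, LS_E=21, LS_G=19) = 10; LS_B = 10−7 = 3
LF_A = LS_C = 16; LS_A = 16−16 = 0
Slack_F = LS_F − ES_F = 12 − 9 = 3

3 days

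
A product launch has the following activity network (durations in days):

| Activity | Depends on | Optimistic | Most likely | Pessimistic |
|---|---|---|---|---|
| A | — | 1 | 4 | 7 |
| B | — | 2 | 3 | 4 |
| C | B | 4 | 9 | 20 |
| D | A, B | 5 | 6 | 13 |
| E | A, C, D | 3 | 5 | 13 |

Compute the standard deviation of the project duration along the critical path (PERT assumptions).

te_A = (1 + 4·4 + 7)/6 = 24/6 = 4; σ²_A = ((7−1)/6)² = 1.000
te_B = (2 + 4·3 + 4)/6 = 18/6 = 3; σ²_B = ((4−2)/6)² = 0.111
te_C = (4 + 4·9 + 20)/6 = 60/6 = 10; σ²_C = ((20−4)/6)² = 7.111
te_D = (5 + 4·6 + 13)/6 = 42/6 = 7; σ²_D = ((13−5)/6)² = 1.778
te_E = (3 + 4·5 + 13)/6 = 36/6 = 6; σ²_E = ((13−3)/6)² = 2.778

Forward pass:
ES_A = 0; EF_A = 4
ES_B = 0; EF_B = 3
ES_C = 3; EF_C = 3+10 = 13
ES_D = max(EF_A=4, EF_B=3) = 4; EF_D = 4+7 = 11
ES_E = max(EF_A=4, EF_C=13, EF_D=11) = 13; EF_E = 13+6 = 19
Expected project duration μ = 19 days. Critical path: B → C → E.

Variance along critical path = 0.111 + 7.111 + 2.778 = 10.000
σ = √10.000 = 3.162 days

3.16 days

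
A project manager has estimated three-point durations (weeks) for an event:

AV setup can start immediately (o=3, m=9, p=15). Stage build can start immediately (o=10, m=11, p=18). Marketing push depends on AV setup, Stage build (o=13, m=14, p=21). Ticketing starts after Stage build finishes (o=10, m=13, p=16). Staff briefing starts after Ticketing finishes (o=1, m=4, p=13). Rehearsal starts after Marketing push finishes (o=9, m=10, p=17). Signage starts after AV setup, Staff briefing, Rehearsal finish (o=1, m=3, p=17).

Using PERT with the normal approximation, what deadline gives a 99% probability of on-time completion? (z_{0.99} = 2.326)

51.2 weeks

te_AV setup = (3 + 4·9 + 15)/6 = 54/6 = 9; σ²_AV setup = ((15−3)/6)² = 4.000
te_Stage build = (10 + 4·11 + 18)/6 = 72/6 = 12; σ²_Stage build = ((18−10)/6)² = 1.778
te_Marketing push = (13 + 4·14 + 21)/6 = 90/6 = 15; σ²_Marketing push = ((21−13)/6)² = 1.778
te_Ticketing = (10 + 4·13 + 16)/6 = 78/6 = 13; σ²_Ticketing = ((16−10)/6)² = 1.000
te_Staff briefing = (1 + 4·4 + 13)/6 = 30/6 = 5; σ²_Staff briefing = ((13−1)/6)² = 4.000
te_Rehearsal = (9 + 4·10 + 17)/6 = 66/6 = 11; σ²_Rehearsal = ((17−9)/6)² = 1.778
te_Signage = (1 + 4·3 + 17)/6 = 30/6 = 5; σ²_Signage = ((17−1)/6)² = 7.111

Forward pass:
ES_AV setup = 0; EF_AV setup = 9
ES_Stage build = 0; EF_Stage build = 12
ES_Marketing push = max(EF_AV setup=9, EF_Stage build=12) = 12; EF_Marketing push = 12+15 = 27
ES_Ticketing = 12; EF_Ticketing = 12+13 = 25
ES_Staff briefing = 25; EF_Staff briefing = 25+5 = 30
ES_Rehearsal = 27; EF_Rehearsal = 27+11 = 38
ES_Signage = max(EF_AV setup=9, EF_Staff briefing=30, EF_Rehearsal=38) = 38; EF_Signage = 38+5 = 43
Expected project duration μ = 43 weeks. Critical path: Stage build → Marketing push → Rehearsal → Signage.

Variance along critical path = 1.778 + 1.778 + 1.778 + 7.111 = 12.444; σ = 3.528 weeks.
D = μ + z·σ = 43 + 2.326·3.528 = 51.2 weeks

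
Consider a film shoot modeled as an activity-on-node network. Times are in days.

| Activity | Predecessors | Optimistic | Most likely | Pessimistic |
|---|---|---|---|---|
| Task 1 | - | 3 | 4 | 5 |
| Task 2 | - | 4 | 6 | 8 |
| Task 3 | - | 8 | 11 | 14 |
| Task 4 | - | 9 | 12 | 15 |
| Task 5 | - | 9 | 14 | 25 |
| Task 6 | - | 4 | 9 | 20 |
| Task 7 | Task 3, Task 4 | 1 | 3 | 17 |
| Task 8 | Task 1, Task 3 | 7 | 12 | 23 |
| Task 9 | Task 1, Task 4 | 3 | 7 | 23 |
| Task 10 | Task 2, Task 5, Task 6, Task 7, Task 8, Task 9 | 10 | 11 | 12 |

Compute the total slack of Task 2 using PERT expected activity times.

te_Task 1 = (3 + 4·4 + 5)/6 = 24/6 = 4
te_Task 2 = (4 + 4·6 + 8)/6 = 36/6 = 6
te_Task 3 = (8 + 4·11 + 14)/6 = 66/6 = 11
te_Task 4 = (9 + 4·12 + 15)/6 = 72/6 = 12
te_Task 5 = (9 + 4·14 + 25)/6 = 90/6 = 15
te_Task 6 = (4 + 4·9 + 20)/6 = 60/6 = 10
te_Task 7 = (1 + 4·3 + 17)/6 = 30/6 = 5
te_Task 8 = (7 + 4·12 + 23)/6 = 78/6 = 13
te_Task 9 = (3 + 4·7 + 23)/6 = 54/6 = 9
te_Task 10 = (10 + 4·11 + 12)/6 = 66/6 = 11

Forward pass:
ES_Task 1 = 0; EF_Task 1 = 4
ES_Task 2 = 0; EF_Task 2 = 6
ES_Task 3 = 0; EF_Task 3 = 11
ES_Task 4 = 0; EF_Task 4 = 12
ES_Task 5 = 0; EF_Task 5 = 15
ES_Task 6 = 0; EF_Task 6 = 10
ES_Task 7 = max(EF_Task 3=11, EF_Task 4=12) = 12; EF_Task 7 = 12+5 = 17
ES_Task 8 = max(EF_Task 1=4, EF_Task 3=11) = 11; EF_Task 8 = 11+13 = 24
ES_Task 9 = max(EF_Task 1=4, EF_Task 4=12) = 12; EF_Task 9 = 12+9 = 21
ES_Task 10 = max(EF_Task 2=6, EF_Task 5=15, EF_Task 6=10, EF_Task 7=17, EF_Task 8=24, EF_Task 9=21) = 24; EF_Task 10 = 24+11 = 35
Expected project duration μ = 35 days. Critical path: Task 3 → Task 8 → Task 10.

Backward pass:
LF_Task 10 = 35; LS_Task 10 = 35−11 = 24
LF_Task 9 = LS_Task 10 = 24; LS_Task 9 = 24−9 = 15
LF_Task 8 = LS_Task 10 = 24; LS_Task 8 = 24−13 = 11
LF_Task 7 = LS_Task 10 = 24; LS_Task 7 = 24−5 = 19
LF_Task 6 = LS_Task 10 = 24; LS_Task 6 = 24−10 = 14
LF_Task 5 = LS_Task 10 = 24; LS_Task 5 = 24−15 = 9
LF_Task 4 = min(LS_Task 7=19, LS_Task 9=15) = 15; LS_Task 4 = 15−12 = 3
LF_Task 3 = min(LS_Task 7=19, LS_Task 8=11) = 11; LS_Task 3 = 11−11 = 0
LF_Task 2 = LS_Task 10 = 24; LS_Task 2 = 24−6 = 18
LF_Task 1 = min(LS_Task 8=11, LS_Task 9=15) = 11; LS_Task 1 = 11−4 = 7
Slack_Task 2 = LS_Task 2 − ES_Task 2 = 18 − 0 = 18

18 days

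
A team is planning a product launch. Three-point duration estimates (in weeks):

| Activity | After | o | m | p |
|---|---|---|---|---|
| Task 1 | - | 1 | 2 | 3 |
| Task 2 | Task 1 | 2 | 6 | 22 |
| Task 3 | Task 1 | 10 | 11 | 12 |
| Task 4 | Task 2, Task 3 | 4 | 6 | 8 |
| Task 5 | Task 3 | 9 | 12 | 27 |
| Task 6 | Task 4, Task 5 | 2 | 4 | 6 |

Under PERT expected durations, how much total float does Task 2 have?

11 weeks

te_Task 1 = (1 + 4·2 + 3)/6 = 12/6 = 2
te_Task 2 = (2 + 4·6 + 22)/6 = 48/6 = 8
te_Task 3 = (10 + 4·11 + 12)/6 = 66/6 = 11
te_Task 4 = (4 + 4·6 + 8)/6 = 36/6 = 6
te_Task 5 = (9 + 4·12 + 27)/6 = 84/6 = 14
te_Task 6 = (2 + 4·4 + 6)/6 = 24/6 = 4

Forward pass:
ES_Task 1 = 0; EF_Task 1 = 2
ES_Task 2 = 2; EF_Task 2 = 2+8 = 10
ES_Task 3 = 2; EF_Task 3 = 2+11 = 13
ES_Task 4 = max(EF_Task 2=10, EF_Task 3=13) = 13; EF_Task 4 = 13+6 = 19
ES_Task 5 = 13; EF_Task 5 = 13+14 = 27
ES_Task 6 = max(EF_Task 4=19, EF_Task 5=27) = 27; EF_Task 6 = 27+4 = 31
Expected project duration μ = 31 weeks. Critical path: Task 1 → Task 3 → Task 5 → Task 6.

Backward pass:
LF_Task 6 = 31; LS_Task 6 = 31−4 = 27
LF_Task 5 = LS_Task 6 = 27; LS_Task 5 = 27−14 = 13
LF_Task 4 = LS_Task 6 = 27; LS_Task 4 = 27−6 = 21
LF_Task 3 = min(LS_Task 4=21, LS_Task 5=13) = 13; LS_Task 3 = 13−11 = 2
LF_Task 2 = LS_Task 4 = 21; LS_Task 2 = 21−8 = 13
LF_Task 1 = min(LS_Task 2=13, LS_Task 3=2) = 2; LS_Task 1 = 2−2 = 0
Slack_Task 2 = LS_Task 2 − ES_Task 2 = 13 − 2 = 11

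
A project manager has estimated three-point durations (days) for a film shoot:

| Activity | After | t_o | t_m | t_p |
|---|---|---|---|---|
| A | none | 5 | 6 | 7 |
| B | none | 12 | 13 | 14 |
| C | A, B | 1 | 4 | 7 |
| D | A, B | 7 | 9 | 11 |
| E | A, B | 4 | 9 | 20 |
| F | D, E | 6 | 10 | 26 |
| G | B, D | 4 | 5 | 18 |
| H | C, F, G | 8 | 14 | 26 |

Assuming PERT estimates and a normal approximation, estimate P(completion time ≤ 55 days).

0.831

te_A = (5 + 4·6 + 7)/6 = 36/6 = 6; σ²_A = ((7−5)/6)² = 0.111
te_B = (12 + 4·13 + 14)/6 = 78/6 = 13; σ²_B = ((14−12)/6)² = 0.111
te_C = (1 + 4·4 + 7)/6 = 24/6 = 4; σ²_C = ((7−1)/6)² = 1.000
te_D = (7 + 4·9 + 11)/6 = 54/6 = 9; σ²_D = ((11−7)/6)² = 0.444
te_E = (4 + 4·9 + 20)/6 = 60/6 = 10; σ²_E = ((20−4)/6)² = 7.111
te_F = (6 + 4·10 + 26)/6 = 72/6 = 12; σ²_F = ((26−6)/6)² = 11.111
te_G = (4 + 4·5 + 18)/6 = 42/6 = 7; σ²_G = ((18−4)/6)² = 5.444
te_H = (8 + 4·14 + 26)/6 = 90/6 = 15; σ²_H = ((26−8)/6)² = 9.000

Forward pass:
ES_A = 0; EF_A = 6
ES_B = 0; EF_B = 13
ES_C = max(EF_A=6, EF_B=13) = 13; EF_C = 13+4 = 17
ES_D = max(EF_A=6, EF_B=13) = 13; EF_D = 13+9 = 22
ES_E = max(EF_A=6, EF_B=13) = 13; EF_E = 13+10 = 23
ES_F = max(EF_D=22, EF_E=23) = 23; EF_F = 23+12 = 35
ES_G = max(EF_B=13, EF_D=22) = 22; EF_G = 22+7 = 29
ES_H = max(EF_C=17, EF_F=35, EF_G=29) = 35; EF_H = 35+15 = 50
Expected project duration μ = 50 days. Critical path: B → E → F → H.

Variance along critical path = 0.111 + 7.111 + 11.111 + 9.000 = 27.333; σ = √27.333 = 5.228 days.
Z = (55 − 50) / 5.228 = 0.956
P(T ≤ 55) = Φ(0.956) ≈ 0.831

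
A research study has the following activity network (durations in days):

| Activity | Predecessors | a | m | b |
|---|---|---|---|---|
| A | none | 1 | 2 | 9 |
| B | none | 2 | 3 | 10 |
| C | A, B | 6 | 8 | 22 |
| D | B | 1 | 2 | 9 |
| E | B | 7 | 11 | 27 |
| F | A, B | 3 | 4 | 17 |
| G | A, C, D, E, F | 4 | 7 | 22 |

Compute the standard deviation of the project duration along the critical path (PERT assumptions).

te_A = (1 + 4·2 + 9)/6 = 18/6 = 3; σ²_A = ((9−1)/6)² = 1.778
te_B = (2 + 4·3 + 10)/6 = 24/6 = 4; σ²_B = ((10−2)/6)² = 1.778
te_C = (6 + 4·8 + 22)/6 = 60/6 = 10; σ²_C = ((22−6)/6)² = 7.111
te_D = (1 + 4·2 + 9)/6 = 18/6 = 3; σ²_D = ((9−1)/6)² = 1.778
te_E = (7 + 4·11 + 27)/6 = 78/6 = 13; σ²_E = ((27−7)/6)² = 11.111
te_F = (3 + 4·4 + 17)/6 = 36/6 = 6; σ²_F = ((17−3)/6)² = 5.444
te_G = (4 + 4·7 + 22)/6 = 54/6 = 9; σ²_G = ((22−4)/6)² = 9.000

Forward pass:
ES_A = 0; EF_A = 3
ES_B = 0; EF_B = 4
ES_C = max(EF_A=3, EF_B=4) = 4; EF_C = 4+10 = 14
ES_D = 4; EF_D = 4+3 = 7
ES_E = 4; EF_E = 4+13 = 17
ES_F = max(EF_A=3, EF_B=4) = 4; EF_F = 4+6 = 10
ES_G = max(EF_A=3, EF_C=14, EF_D=7, EF_E=17, EF_F=10) = 17; EF_G = 17+9 = 26
Expected project duration μ = 26 days. Critical path: B → E → G.

Variance along critical path = 1.778 + 11.111 + 9.000 = 21.889
σ = √21.889 = 4.679 days

4.68 days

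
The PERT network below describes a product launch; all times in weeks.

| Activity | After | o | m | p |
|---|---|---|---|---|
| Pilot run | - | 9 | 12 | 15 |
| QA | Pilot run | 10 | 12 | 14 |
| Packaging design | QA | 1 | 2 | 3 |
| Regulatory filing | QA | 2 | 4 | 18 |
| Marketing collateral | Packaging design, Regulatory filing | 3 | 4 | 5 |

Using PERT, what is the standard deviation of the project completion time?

2.94 weeks

te_Pilot run = (9 + 4·12 + 15)/6 = 72/6 = 12; σ²_Pilot run = ((15−9)/6)² = 1.000
te_QA = (10 + 4·12 + 14)/6 = 72/6 = 12; σ²_QA = ((14−10)/6)² = 0.444
te_Packaging design = (1 + 4·2 + 3)/6 = 12/6 = 2; σ²_Packaging design = ((3−1)/6)² = 0.111
te_Regulatory filing = (2 + 4·4 + 18)/6 = 36/6 = 6; σ²_Regulatory filing = ((18−2)/6)² = 7.111
te_Marketing collateral = (3 + 4·4 + 5)/6 = 24/6 = 4; σ²_Marketing collateral = ((5−3)/6)² = 0.111

Forward pass:
ES_Pilot run = 0; EF_Pilot run = 12
ES_QA = 12; EF_QA = 12+12 = 24
ES_Packaging design = 24; EF_Packaging design = 24+2 = 26
ES_Regulatory filing = 24; EF_Regulatory filing = 24+6 = 30
ES_Marketing collateral = max(EF_Packaging design=26, EF_Regulatory filing=30) = 30; EF_Marketing collateral = 30+4 = 34
Expected project duration μ = 34 weeks. Critical path: Pilot run → QA → Regulatory filing → Marketing collateral.

Variance along critical path = 1.000 + 0.444 + 7.111 + 0.111 = 8.667
σ = √8.667 = 2.944 weeks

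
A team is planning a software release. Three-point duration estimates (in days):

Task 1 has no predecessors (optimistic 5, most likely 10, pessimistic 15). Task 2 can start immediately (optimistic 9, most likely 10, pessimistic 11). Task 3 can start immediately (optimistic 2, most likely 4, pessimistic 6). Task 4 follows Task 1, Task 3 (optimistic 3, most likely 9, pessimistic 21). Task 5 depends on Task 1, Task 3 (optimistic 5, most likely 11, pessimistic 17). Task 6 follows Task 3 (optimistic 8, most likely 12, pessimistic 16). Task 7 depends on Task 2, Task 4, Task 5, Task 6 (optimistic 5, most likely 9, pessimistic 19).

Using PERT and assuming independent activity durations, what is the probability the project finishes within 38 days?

0.977

te_Task 1 = (5 + 4·10 + 15)/6 = 60/6 = 10; σ²_Task 1 = ((15−5)/6)² = 2.778
te_Task 2 = (9 + 4·10 + 11)/6 = 60/6 = 10; σ²_Task 2 = ((11−9)/6)² = 0.111
te_Task 3 = (2 + 4·4 + 6)/6 = 24/6 = 4; σ²_Task 3 = ((6−2)/6)² = 0.444
te_Task 4 = (3 + 4·9 + 21)/6 = 60/6 = 10; σ²_Task 4 = ((21−3)/6)² = 9.000
te_Task 5 = (5 + 4·11 + 17)/6 = 66/6 = 11; σ²_Task 5 = ((17−5)/6)² = 4.000
te_Task 6 = (8 + 4·12 + 16)/6 = 72/6 = 12; σ²_Task 6 = ((16−8)/6)² = 1.778
te_Task 7 = (5 + 4·9 + 19)/6 = 60/6 = 10; σ²_Task 7 = ((19−5)/6)² = 5.444

Forward pass:
ES_Task 1 = 0; EF_Task 1 = 10
ES_Task 2 = 0; EF_Task 2 = 10
ES_Task 3 = 0; EF_Task 3 = 4
ES_Task 4 = max(EF_Task 1=10, EF_Task 3=4) = 10; EF_Task 4 = 10+10 = 20
ES_Task 5 = max(EF_Task 1=10, EF_Task 3=4) = 10; EF_Task 5 = 10+11 = 21
ES_Task 6 = 4; EF_Task 6 = 4+12 = 16
ES_Task 7 = max(EF_Task 2=10, EF_Task 4=20, EF_Task 5=21, EF_Task 6=16) = 21; EF_Task 7 = 21+10 = 31
Expected project duration μ = 31 days. Critical path: Task 1 → Task 5 → Task 7.

Variance along critical path = 2.778 + 4.000 + 5.444 = 12.222; σ = √12.222 = 3.496 days.
Z = (38 − 31) / 3.496 = 2.002
P(T ≤ 38) = Φ(2.002) ≈ 0.977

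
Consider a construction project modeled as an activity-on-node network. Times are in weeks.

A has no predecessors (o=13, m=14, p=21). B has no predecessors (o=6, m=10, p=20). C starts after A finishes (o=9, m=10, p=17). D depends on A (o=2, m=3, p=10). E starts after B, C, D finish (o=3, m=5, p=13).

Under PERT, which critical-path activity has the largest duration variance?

E

te_A = (13 + 4·14 + 21)/6 = 90/6 = 15; σ²_A = ((21−13)/6)² = 1.778
te_B = (6 + 4·10 + 20)/6 = 66/6 = 11; σ²_B = ((20−6)/6)² = 5.444
te_C = (9 + 4·10 + 17)/6 = 66/6 = 11; σ²_C = ((17−9)/6)² = 1.778
te_D = (2 + 4·3 + 10)/6 = 24/6 = 4; σ²_D = ((10−2)/6)² = 1.778
te_E = (3 + 4·5 + 13)/6 = 36/6 = 6; σ²_E = ((13−3)/6)² = 2.778

Forward pass:
ES_A = 0; EF_A = 15
ES_B = 0; EF_B = 11
ES_C = 15; EF_C = 15+11 = 26
ES_D = 15; EF_D = 15+4 = 19
ES_E = max(EF_B=11, EF_C=26, EF_D=19) = 26; EF_E = 26+6 = 32
Expected project duration μ = 32 weeks. Critical path: A → C → E.

Variances on critical path: σ²_A=1.778, σ²_C=1.778, σ²_E=2.778.
Largest is σ²_E = 2.778.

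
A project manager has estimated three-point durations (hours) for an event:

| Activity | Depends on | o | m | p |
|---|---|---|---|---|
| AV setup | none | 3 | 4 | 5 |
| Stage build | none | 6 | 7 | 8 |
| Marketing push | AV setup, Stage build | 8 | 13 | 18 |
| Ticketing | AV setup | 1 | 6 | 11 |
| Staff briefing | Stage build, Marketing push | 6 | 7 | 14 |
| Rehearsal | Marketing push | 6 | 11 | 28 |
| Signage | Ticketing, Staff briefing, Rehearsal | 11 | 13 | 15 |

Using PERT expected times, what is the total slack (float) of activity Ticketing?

23 hours

te_AV setup = (3 + 4·4 + 5)/6 = 24/6 = 4
te_Stage build = (6 + 4·7 + 8)/6 = 42/6 = 7
te_Marketing push = (8 + 4·13 + 18)/6 = 78/6 = 13
te_Ticketing = (1 + 4·6 + 11)/6 = 36/6 = 6
te_Staff briefing = (6 + 4·7 + 14)/6 = 48/6 = 8
te_Rehearsal = (6 + 4·11 + 28)/6 = 78/6 = 13
te_Signage = (11 + 4·13 + 15)/6 = 78/6 = 13

Forward pass:
ES_AV setup = 0; EF_AV setup = 4
ES_Stage build = 0; EF_Stage build = 7
ES_Marketing push = max(EF_AV setup=4, EF_Stage build=7) = 7; EF_Marketing push = 7+13 = 20
ES_Ticketing = 4; EF_Ticketing = 4+6 = 10
ES_Staff briefing = max(EF_Stage build=7, EF_Marketing push=20) = 20; EF_Staff briefing = 20+8 = 28
ES_Rehearsal = 20; EF_Rehearsal = 20+13 = 33
ES_Signage = max(EF_Ticketing=10, EF_Staff briefing=28, EF_Rehearsal=33) = 33; EF_Signage = 33+13 = 46
Expected project duration μ = 46 hours. Critical path: Stage build → Marketing push → Rehearsal → Signage.

Backward pass:
LF_Signage = 46; LS_Signage = 46−13 = 33
LF_Rehearsal = LS_Signage = 33; LS_Rehearsal = 33−13 = 20
LF_Staff briefing = LS_Signage = 33; LS_Staff briefing = 33−8 = 25
LF_Ticketing = LS_Signage = 33; LS_Ticketing = 33−6 = 27
LF_Marketing push = min(LS_Staff briefing=25, LS_Rehearsal=20) = 20; LS_Marketing push = 20−13 = 7
LF_Stage build = min(LS_Marketing push=7, LS_Staff briefing=25) = 7; LS_Stage build = 7−7 = 0
LF_AV setup = min(LS_Marketing push=7, LS_Ticketing=27) = 7; LS_AV setup = 7−4 = 3
Slack_Ticketing = LS_Ticketing − ES_Ticketing = 27 − 4 = 23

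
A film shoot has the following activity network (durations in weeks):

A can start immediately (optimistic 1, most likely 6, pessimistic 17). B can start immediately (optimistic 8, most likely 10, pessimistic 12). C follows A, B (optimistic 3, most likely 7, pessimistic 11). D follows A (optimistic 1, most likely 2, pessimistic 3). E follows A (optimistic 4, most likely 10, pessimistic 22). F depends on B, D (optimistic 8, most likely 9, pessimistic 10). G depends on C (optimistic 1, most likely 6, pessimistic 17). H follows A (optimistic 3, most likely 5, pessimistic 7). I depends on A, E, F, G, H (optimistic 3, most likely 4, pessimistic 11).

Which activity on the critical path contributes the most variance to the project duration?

te_A = (1 + 4·6 + 17)/6 = 42/6 = 7; σ²_A = ((17−1)/6)² = 7.111
te_B = (8 + 4·10 + 12)/6 = 60/6 = 10; σ²_B = ((12−8)/6)² = 0.444
te_C = (3 + 4·7 + 11)/6 = 42/6 = 7; σ²_C = ((11−3)/6)² = 1.778
te_D = (1 + 4·2 + 3)/6 = 12/6 = 2; σ²_D = ((3−1)/6)² = 0.111
te_E = (4 + 4·10 + 22)/6 = 66/6 = 11; σ²_E = ((22−4)/6)² = 9.000
te_F = (8 + 4·9 + 10)/6 = 54/6 = 9; σ²_F = ((10−8)/6)² = 0.111
te_G = (1 + 4·6 + 17)/6 = 42/6 = 7; σ²_G = ((17−1)/6)² = 7.111
te_H = (3 + 4·5 + 7)/6 = 30/6 = 5; σ²_H = ((7−3)/6)² = 0.444
te_I = (3 + 4·4 + 11)/6 = 30/6 = 5; σ²_I = ((11−3)/6)² = 1.778

Forward pass:
ES_A = 0; EF_A = 7
ES_B = 0; EF_B = 10
ES_C = max(EF_A=7, EF_B=10) = 10; EF_C = 10+7 = 17
ES_D = 7; EF_D = 7+2 = 9
ES_E = 7; EF_E = 7+11 = 18
ES_F = max(EF_B=10, EF_D=9) = 10; EF_F = 10+9 = 19
ES_G = 17; EF_G = 17+7 = 24
ES_H = 7; EF_H = 7+5 = 12
ES_I = max(EF_A=7, EF_E=18, EF_F=19, EF_G=24, EF_H=12) = 24; EF_I = 24+5 = 29
Expected project duration μ = 29 weeks. Critical path: B → C → G → I.

Variances on critical path: σ²_B=0.444, σ²_C=1.778, σ²_G=7.111, σ²_I=1.778.
Largest is σ²_G = 7.111.

G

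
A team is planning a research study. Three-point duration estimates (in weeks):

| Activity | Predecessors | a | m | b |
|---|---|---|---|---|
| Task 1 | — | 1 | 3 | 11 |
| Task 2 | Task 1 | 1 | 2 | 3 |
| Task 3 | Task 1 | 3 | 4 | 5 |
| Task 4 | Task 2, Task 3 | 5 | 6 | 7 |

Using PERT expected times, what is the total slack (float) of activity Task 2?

te_Task 1 = (1 + 4·3 + 11)/6 = 24/6 = 4
te_Task 2 = (1 + 4·2 + 3)/6 = 12/6 = 2
te_Task 3 = (3 + 4·4 + 5)/6 = 24/6 = 4
te_Task 4 = (5 + 4·6 + 7)/6 = 36/6 = 6

Forward pass:
ES_Task 1 = 0; EF_Task 1 = 4
ES_Task 2 = 4; EF_Task 2 = 4+2 = 6
ES_Task 3 = 4; EF_Task 3 = 4+4 = 8
ES_Task 4 = max(EF_Task 2=6, EF_Task 3=8) = 8; EF_Task 4 = 8+6 = 14
Expected project duration μ = 14 weeks. Critical path: Task 1 → Task 3 → Task 4.

Backward pass:
LF_Task 4 = 14; LS_Task 4 = 14−6 = 8
LF_Task 3 = LS_Task 4 = 8; LS_Task 3 = 8−4 = 4
LF_Task 2 = LS_Task 4 = 8; LS_Task 2 = 8−2 = 6
LF_Task 1 = min(LS_Task 2=6, LS_Task 3=4) = 4; LS_Task 1 = 4−4 = 0
Slack_Task 2 = LS_Task 2 − ES_Task 2 = 6 − 4 = 2

2 weeks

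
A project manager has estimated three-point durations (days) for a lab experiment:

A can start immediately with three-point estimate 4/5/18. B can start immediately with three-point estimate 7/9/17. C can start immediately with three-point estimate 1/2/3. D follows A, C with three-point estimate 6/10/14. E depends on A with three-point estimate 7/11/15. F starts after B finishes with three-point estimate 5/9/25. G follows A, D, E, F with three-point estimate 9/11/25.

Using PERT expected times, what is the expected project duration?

34 days

te_A = (4 + 4·5 + 18)/6 = 42/6 = 7
te_B = (7 + 4·9 + 17)/6 = 60/6 = 10
te_C = (1 + 4·2 + 3)/6 = 12/6 = 2
te_D = (6 + 4·10 + 14)/6 = 60/6 = 10
te_E = (7 + 4·11 + 15)/6 = 66/6 = 11
te_F = (5 + 4·9 + 25)/6 = 66/6 = 11
te_G = (9 + 4·11 + 25)/6 = 78/6 = 13

Forward pass:
ES_A = 0; EF_A = 7
ES_B = 0; EF_B = 10
ES_C = 0; EF_C = 2
ES_D = max(EF_A=7, EF_C=2) = 7; EF_D = 7+10 = 17
ES_E = 7; EF_E = 7+11 = 18
ES_F = 10; EF_F = 10+11 = 21
ES_G = max(EF_A=7, EF_D=17, EF_E=18, EF_F=21) = 21; EF_G = 21+13 = 34
Expected project duration μ = 34 days. Critical path: B → F → G.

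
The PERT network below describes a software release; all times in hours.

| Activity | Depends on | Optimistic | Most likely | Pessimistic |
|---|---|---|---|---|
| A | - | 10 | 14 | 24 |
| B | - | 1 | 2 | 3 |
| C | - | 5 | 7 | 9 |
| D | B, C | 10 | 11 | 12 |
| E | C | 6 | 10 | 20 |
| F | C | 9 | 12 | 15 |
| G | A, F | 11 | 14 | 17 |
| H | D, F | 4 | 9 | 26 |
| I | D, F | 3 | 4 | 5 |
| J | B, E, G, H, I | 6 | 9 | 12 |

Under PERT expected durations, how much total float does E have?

15 hours

te_A = (10 + 4·14 + 24)/6 = 90/6 = 15
te_B = (1 + 4·2 + 3)/6 = 12/6 = 2
te_C = (5 + 4·7 + 9)/6 = 42/6 = 7
te_D = (10 + 4·11 + 12)/6 = 66/6 = 11
te_E = (6 + 4·10 + 20)/6 = 66/6 = 11
te_F = (9 + 4·12 + 15)/6 = 72/6 = 12
te_G = (11 + 4·14 + 17)/6 = 84/6 = 14
te_H = (4 + 4·9 + 26)/6 = 66/6 = 11
te_I = (3 + 4·4 + 5)/6 = 24/6 = 4
te_J = (6 + 4·9 + 12)/6 = 54/6 = 9

Forward pass:
ES_A = 0; EF_A = 15
ES_B = 0; EF_B = 2
ES_C = 0; EF_C = 7
ES_D = max(EF_B=2, EF_C=7) = 7; EF_D = 7+11 = 18
ES_E = 7; EF_E = 7+11 = 18
ES_F = 7; EF_F = 7+12 = 19
ES_G = max(EF_A=15, EF_F=19) = 19; EF_G = 19+14 = 33
ES_H = max(EF_D=18, EF_F=19) = 19; EF_H = 19+11 = 30
ES_I = max(EF_D=18, EF_F=19) = 19; EF_I = 19+4 = 23
ES_J = max(EF_B=2, EF_E=18, EF_G=33, EF_H=30, EF_I=23) = 33; EF_J = 33+9 = 42
Expected project duration μ = 42 hours. Critical path: C → F → G → J.

Backward pass:
LF_J = 42; LS_J = 42−9 = 33
LF_I = LS_J = 33; LS_I = 33−4 = 29
LF_H = LS_J = 33; LS_H = 33−11 = 22
LF_G = LS_J = 33; LS_G = 33−14 = 19
LF_F = min(LS_G=19, LS_H=22, LS_I=29) = 19; LS_F = 19−12 = 7
LF_E = LS_J = 33; LS_E = 33−11 = 22
LF_D = min(LS_H=22, LS_I=29) = 22; LS_D = 22−11 = 11
LF_C = min(LS_D=11, LS_E=22, LS_F=7) = 7; LS_C = 7−7 = 0
LF_B = min(LS_D=11, LS_J=33) = 11; LS_B = 11−2 = 9
LF_A = LS_G = 19; LS_A = 19−15 = 4
Slack_E = LS_E − ES_E = 22 − 7 = 15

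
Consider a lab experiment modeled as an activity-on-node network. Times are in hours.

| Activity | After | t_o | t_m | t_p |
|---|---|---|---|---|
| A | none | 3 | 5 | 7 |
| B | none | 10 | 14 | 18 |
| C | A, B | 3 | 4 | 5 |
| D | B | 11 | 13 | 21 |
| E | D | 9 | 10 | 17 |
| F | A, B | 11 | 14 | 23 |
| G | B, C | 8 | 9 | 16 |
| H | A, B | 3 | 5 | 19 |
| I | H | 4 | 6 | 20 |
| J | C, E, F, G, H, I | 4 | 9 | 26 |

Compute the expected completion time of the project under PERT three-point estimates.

te_A = (3 + 4·5 + 7)/6 = 30/6 = 5
te_B = (10 + 4·14 + 18)/6 = 84/6 = 14
te_C = (3 + 4·4 + 5)/6 = 24/6 = 4
te_D = (11 + 4·13 + 21)/6 = 84/6 = 14
te_E = (9 + 4·10 + 17)/6 = 66/6 = 11
te_F = (11 + 4·14 + 23)/6 = 90/6 = 15
te_G = (8 + 4·9 + 16)/6 = 60/6 = 10
te_H = (3 + 4·5 + 19)/6 = 42/6 = 7
te_I = (4 + 4·6 + 20)/6 = 48/6 = 8
te_J = (4 + 4·9 + 26)/6 = 66/6 = 11

Forward pass:
ES_A = 0; EF_A = 5
ES_B = 0; EF_B = 14
ES_C = max(EF_A=5, EF_B=14) = 14; EF_C = 14+4 = 18
ES_D = 14; EF_D = 14+14 = 28
ES_E = 28; EF_E = 28+11 = 39
ES_F = max(EF_A=5, EF_B=14) = 14; EF_F = 14+15 = 29
ES_G = max(EF_B=14, EF_C=18) = 18; EF_G = 18+10 = 28
ES_H = max(EF_A=5, EF_B=14) = 14; EF_H = 14+7 = 21
ES_I = 21; EF_I = 21+8 = 29
ES_J = max(EF_C=18, EF_E=39, EF_F=29, EF_G=28, EF_H=21, EF_I=29) = 39; EF_J = 39+11 = 50
Expected project duration μ = 50 hours. Critical path: B → D → E → J.

50 hours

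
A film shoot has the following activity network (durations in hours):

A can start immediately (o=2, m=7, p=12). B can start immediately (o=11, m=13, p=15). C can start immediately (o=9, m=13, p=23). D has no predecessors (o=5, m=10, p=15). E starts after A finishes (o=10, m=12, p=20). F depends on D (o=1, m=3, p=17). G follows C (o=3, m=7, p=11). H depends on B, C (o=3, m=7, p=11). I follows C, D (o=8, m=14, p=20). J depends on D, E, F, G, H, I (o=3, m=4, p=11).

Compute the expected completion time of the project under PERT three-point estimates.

te_A = (2 + 4·7 + 12)/6 = 42/6 = 7
te_B = (11 + 4·13 + 15)/6 = 78/6 = 13
te_C = (9 + 4·13 + 23)/6 = 84/6 = 14
te_D = (5 + 4·10 + 15)/6 = 60/6 = 10
te_E = (10 + 4·12 + 20)/6 = 78/6 = 13
te_F = (1 + 4·3 + 17)/6 = 30/6 = 5
te_G = (3 + 4·7 + 11)/6 = 42/6 = 7
te_H = (3 + 4·7 + 11)/6 = 42/6 = 7
te_I = (8 + 4·14 + 20)/6 = 84/6 = 14
te_J = (3 + 4·4 + 11)/6 = 30/6 = 5

Forward pass:
ES_A = 0; EF_A = 7
ES_B = 0; EF_B = 13
ES_C = 0; EF_C = 14
ES_D = 0; EF_D = 10
ES_E = 7; EF_E = 7+13 = 20
ES_F = 10; EF_F = 10+5 = 15
ES_G = 14; EF_G = 14+7 = 21
ES_H = max(EF_B=13, EF_C=14) = 14; EF_H = 14+7 = 21
ES_I = max(EF_C=14, EF_D=10) = 14; EF_I = 14+14 = 28
ES_J = max(EF_D=10, EF_E=20, EF_F=15, EF_G=21, EF_H=21, EF_I=28) = 28; EF_J = 28+5 = 33
Expected project duration μ = 33 hours. Critical path: C → I → J.

33 hours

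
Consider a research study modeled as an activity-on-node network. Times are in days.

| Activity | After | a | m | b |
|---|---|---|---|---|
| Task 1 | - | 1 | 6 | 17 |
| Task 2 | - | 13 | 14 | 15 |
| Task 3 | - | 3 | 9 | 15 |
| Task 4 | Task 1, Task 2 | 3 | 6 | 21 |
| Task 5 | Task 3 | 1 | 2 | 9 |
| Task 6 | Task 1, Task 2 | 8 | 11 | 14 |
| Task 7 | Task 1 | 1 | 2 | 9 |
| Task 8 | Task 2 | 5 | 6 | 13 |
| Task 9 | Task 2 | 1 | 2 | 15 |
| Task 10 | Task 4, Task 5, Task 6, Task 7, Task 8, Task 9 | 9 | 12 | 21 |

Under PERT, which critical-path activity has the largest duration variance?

Task 10

te_Task 1 = (1 + 4·6 + 17)/6 = 42/6 = 7; σ²_Task 1 = ((17−1)/6)² = 7.111
te_Task 2 = (13 + 4·14 + 15)/6 = 84/6 = 14; σ²_Task 2 = ((15−13)/6)² = 0.111
te_Task 3 = (3 + 4·9 + 15)/6 = 54/6 = 9; σ²_Task 3 = ((15−3)/6)² = 4.000
te_Task 4 = (3 + 4·6 + 21)/6 = 48/6 = 8; σ²_Task 4 = ((21−3)/6)² = 9.000
te_Task 5 = (1 + 4·2 + 9)/6 = 18/6 = 3; σ²_Task 5 = ((9−1)/6)² = 1.778
te_Task 6 = (8 + 4·11 + 14)/6 = 66/6 = 11; σ²_Task 6 = ((14−8)/6)² = 1.000
te_Task 7 = (1 + 4·2 + 9)/6 = 18/6 = 3; σ²_Task 7 = ((9−1)/6)² = 1.778
te_Task 8 = (5 + 4·6 + 13)/6 = 42/6 = 7; σ²_Task 8 = ((13−5)/6)² = 1.778
te_Task 9 = (1 + 4·2 + 15)/6 = 24/6 = 4; σ²_Task 9 = ((15−1)/6)² = 5.444
te_Task 10 = (9 + 4·12 + 21)/6 = 78/6 = 13; σ²_Task 10 = ((21−9)/6)² = 4.000

Forward pass:
ES_Task 1 = 0; EF_Task 1 = 7
ES_Task 2 = 0; EF_Task 2 = 14
ES_Task 3 = 0; EF_Task 3 = 9
ES_Task 4 = max(EF_Task 1=7, EF_Task 2=14) = 14; EF_Task 4 = 14+8 = 22
ES_Task 5 = 9; EF_Task 5 = 9+3 = 12
ES_Task 6 = max(EF_Task 1=7, EF_Task 2=14) = 14; EF_Task 6 = 14+11 = 25
ES_Task 7 = 7; EF_Task 7 = 7+3 = 10
ES_Task 8 = 14; EF_Task 8 = 14+7 = 21
ES_Task 9 = 14; EF_Task 9 = 14+4 = 18
ES_Task 10 = max(EF_Task 4=22, EF_Task 5=12, EF_Task 6=25, EF_Task 7=10, EF_Task 8=21, EF_Task 9=18) = 25; EF_Task 10 = 25+13 = 38
Expected project duration μ = 38 days. Critical path: Task 2 → Task 6 → Task 10.

Variances on critical path: σ²_Task 2=0.111, σ²_Task 6=1.000, σ²_Task 10=4.000.
Largest is σ²_Task 10 = 4.000.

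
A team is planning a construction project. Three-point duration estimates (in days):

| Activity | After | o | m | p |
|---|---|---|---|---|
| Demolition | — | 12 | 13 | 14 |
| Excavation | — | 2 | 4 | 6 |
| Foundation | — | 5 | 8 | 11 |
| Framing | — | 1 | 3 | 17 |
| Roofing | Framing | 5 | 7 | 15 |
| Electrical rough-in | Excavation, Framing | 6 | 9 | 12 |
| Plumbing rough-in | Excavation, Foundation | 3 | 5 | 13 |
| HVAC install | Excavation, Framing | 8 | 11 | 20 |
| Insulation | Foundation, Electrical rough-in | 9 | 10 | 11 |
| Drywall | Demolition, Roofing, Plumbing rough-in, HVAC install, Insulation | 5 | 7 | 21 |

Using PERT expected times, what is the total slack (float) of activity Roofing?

te_Demolition = (12 + 4·13 + 14)/6 = 78/6 = 13
te_Excavation = (2 + 4·4 + 6)/6 = 24/6 = 4
te_Foundation = (5 + 4·8 + 11)/6 = 48/6 = 8
te_Framing = (1 + 4·3 + 17)/6 = 30/6 = 5
te_Roofing = (5 + 4·7 + 15)/6 = 48/6 = 8
te_Electrical rough-in = (6 + 4·9 + 12)/6 = 54/6 = 9
te_Plumbing rough-in = (3 + 4·5 + 13)/6 = 36/6 = 6
te_HVAC install = (8 + 4·11 + 20)/6 = 72/6 = 12
te_Insulation = (9 + 4·10 + 11)/6 = 60/6 = 10
te_Drywall = (5 + 4·7 + 21)/6 = 54/6 = 9

Forward pass:
ES_Demolition = 0; EF_Demolition = 13
ES_Excavation = 0; EF_Excavation = 4
ES_Foundation = 0; EF_Foundation = 8
ES_Framing = 0; EF_Framing = 5
ES_Roofing = 5; EF_Roofing = 5+8 = 13
ES_Electrical rough-in = max(EF_Excavation=4, EF_Framing=5) = 5; EF_Electrical rough-in = 5+9 = 14
ES_Plumbing rough-in = max(EF_Excavation=4, EF_Foundation=8) = 8; EF_Plumbing rough-in = 8+6 = 14
ES_HVAC install = max(EF_Excavation=4, EF_Framing=5) = 5; EF_HVAC install = 5+12 = 17
ES_Insulation = max(EF_Foundation=8, EF_Electrical rough-in=14) = 14; EF_Insulation = 14+10 = 24
ES_Drywall = max(EF_Demolition=13, EF_Roofing=13, EF_Plumbing rough-in=14, EF_HVAC install=17, EF_Insulation=24) = 24; EF_Drywall = 24+9 = 33
Expected project duration μ = 33 days. Critical path: Framing → Electrical rough-in → Insulation → Drywall.

Backward pass:
LF_Drywall = 33; LS_Drywall = 33−9 = 24
LF_Insulation = LS_Drywall = 24; LS_Insulation = 24−10 = 14
LF_HVAC install = LS_Drywall = 24; LS_HVAC install = 24−12 = 12
LF_Plumbing rough-in = LS_Drywall = 24; LS_Plumbing rough-in = 24−6 = 18
LF_Electrical rough-in = LS_Insulation = 14; LS_Electrical rough-in = 14−9 = 5
LF_Roofing = LS_Drywall = 24; LS_Roofing = 24−8 = 16
LF_Framing = min(LS_Roofing=16, LS_Electrical rough-in=5, LS_HVAC install=12) = 5; LS_Framing = 5−5 = 0
LF_Foundation = min(LS_Plumbing rough-in=18, LS_Insulation=14) = 14; LS_Foundation = 14−8 = 6
LF_Excavation = min(LS_Electrical rough-in=5, LS_Plumbing rough-in=18, LS_HVAC install=12) = 5; LS_Excavation = 5−4 = 1
LF_Demolition = LS_Drywall = 24; LS_Demolition = 24−13 = 11
Slack_Roofing = LS_Roofing − ES_Roofing = 16 − 5 = 11

11 days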